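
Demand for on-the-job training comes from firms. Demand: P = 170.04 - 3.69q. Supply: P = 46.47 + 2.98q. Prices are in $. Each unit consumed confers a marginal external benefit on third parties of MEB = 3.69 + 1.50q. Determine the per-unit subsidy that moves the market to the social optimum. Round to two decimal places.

Social marginal benefit = demand + MEB = 173.73 - 2.19q.
Set SMB = MC: 173.73 - 2.19q = 46.47 + 2.98q → q* = 24.6151.
The Pigouvian subsidy equals MEB at q*: 3.69 + 1.50×24.6151 = 40.6127.

subsidy = $40.61 per unit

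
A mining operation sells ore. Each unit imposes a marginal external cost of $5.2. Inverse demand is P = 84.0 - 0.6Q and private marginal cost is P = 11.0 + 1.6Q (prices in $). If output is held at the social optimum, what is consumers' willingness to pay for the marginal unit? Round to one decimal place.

P = $65.5

Social marginal cost = private MC + MEC = 16.2 + 1.6Q.
Set SMC = demand: 16.2 + 1.6Q = 84.0 - 0.6Q → Q* = 30.8182.
Consumer price on the demand curve at Q*: 84.0 − 0.6×30.8182 = 65.5091.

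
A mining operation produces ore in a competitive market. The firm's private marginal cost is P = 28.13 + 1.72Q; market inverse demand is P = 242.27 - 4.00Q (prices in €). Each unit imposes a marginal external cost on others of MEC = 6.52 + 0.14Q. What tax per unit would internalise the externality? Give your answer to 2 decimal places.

Social marginal cost = private MC + MEC = 34.65 + 1.86Q.
Set SMC = demand: 34.65 + 1.86Q = 242.27 - 4.00Q → Q* = 35.4300.
The Pigouvian tax equals MEC at Q*: 6.52 + 0.14×35.4300 = 11.4802.

tax = €11.48 per unit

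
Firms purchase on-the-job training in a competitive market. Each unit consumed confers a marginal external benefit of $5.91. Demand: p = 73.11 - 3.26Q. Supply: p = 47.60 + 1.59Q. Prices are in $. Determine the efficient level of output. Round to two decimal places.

Social marginal benefit = demand + MEB = 79.02 - 3.26Q.
Set SMB = MC: 79.02 - 3.26Q = 47.60 + 1.59Q → Q* = 6.4784.

Q* = 6.48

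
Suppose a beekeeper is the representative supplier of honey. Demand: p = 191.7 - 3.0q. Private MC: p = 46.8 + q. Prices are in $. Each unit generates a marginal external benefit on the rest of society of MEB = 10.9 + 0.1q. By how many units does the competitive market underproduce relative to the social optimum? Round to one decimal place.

3.7 units

Market equilibrium (private): 46.8 + q = 191.7 - 3.0q → q_m = 36.2250.
Social marginal cost = private MC − MEB = 35.9 + 0.9q.
Set SMC = demand: 35.9 + 0.9q = 191.7 - 3.0q → q* = 39.9487.
Gap = |36.2250 − 39.9487| = 3.7237.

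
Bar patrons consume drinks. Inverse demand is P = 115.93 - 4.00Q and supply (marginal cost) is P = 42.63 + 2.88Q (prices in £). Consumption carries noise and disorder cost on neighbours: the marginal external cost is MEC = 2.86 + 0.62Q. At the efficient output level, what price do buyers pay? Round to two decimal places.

P = £78.36

Social marginal benefit = demand − MEC = 113.07 - 4.62Q.
Set SMB = MC: 113.07 - 4.62Q = 42.63 + 2.88Q → Q* = 9.3920.
Consumer price on the demand curve at Q*: 115.93 − 4.00×9.3920 = 78.3620.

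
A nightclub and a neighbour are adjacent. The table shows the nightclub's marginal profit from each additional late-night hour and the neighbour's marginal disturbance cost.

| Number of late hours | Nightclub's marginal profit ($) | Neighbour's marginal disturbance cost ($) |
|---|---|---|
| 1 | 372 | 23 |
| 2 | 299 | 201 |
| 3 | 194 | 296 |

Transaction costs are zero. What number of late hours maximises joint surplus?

2

Bargaining reaches the level where marginal profit last exceeds marginal disturbance cost.
That holds through level 2 (299 ≥ 201) but not at 3 (194 < 296).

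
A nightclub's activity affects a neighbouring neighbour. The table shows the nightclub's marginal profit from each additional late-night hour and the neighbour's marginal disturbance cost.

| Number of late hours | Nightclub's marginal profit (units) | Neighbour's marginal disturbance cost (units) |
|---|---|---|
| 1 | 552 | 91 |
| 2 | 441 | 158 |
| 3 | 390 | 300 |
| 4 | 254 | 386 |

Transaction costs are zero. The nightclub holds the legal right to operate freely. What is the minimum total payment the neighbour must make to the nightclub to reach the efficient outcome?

254

Left alone the nightclub would choose level 4 (marginal profit stays positive).
Efficient level: k* = 3 (marginal profit ≥ marginal disturbance cost through 3).
The neighbour must at least cover the nightclub's forgone profit from cutting 4→3: 254 = 254.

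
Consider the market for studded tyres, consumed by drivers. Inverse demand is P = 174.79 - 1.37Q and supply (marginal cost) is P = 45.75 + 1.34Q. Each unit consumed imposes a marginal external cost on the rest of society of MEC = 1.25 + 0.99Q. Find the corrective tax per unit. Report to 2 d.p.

Social marginal benefit = demand − MEC = 173.54 - 2.36Q.
Set SMB = MC: 173.54 - 2.36Q = 45.75 + 1.34Q → Q* = 34.5378.
The Pigouvian tax equals MEC at Q*: 1.25 + 0.99×34.5378 = 35.4424.

tax = 35.44 per unit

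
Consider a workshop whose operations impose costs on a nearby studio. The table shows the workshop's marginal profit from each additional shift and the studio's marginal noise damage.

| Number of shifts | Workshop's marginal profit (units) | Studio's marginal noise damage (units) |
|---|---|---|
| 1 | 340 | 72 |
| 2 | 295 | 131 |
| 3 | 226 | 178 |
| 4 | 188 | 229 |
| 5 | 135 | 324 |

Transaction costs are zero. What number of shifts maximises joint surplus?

Bargaining reaches the level where marginal profit last exceeds marginal noise damage.
That holds through level 3 (226 ≥ 178) but not at 4 (188 < 229).

3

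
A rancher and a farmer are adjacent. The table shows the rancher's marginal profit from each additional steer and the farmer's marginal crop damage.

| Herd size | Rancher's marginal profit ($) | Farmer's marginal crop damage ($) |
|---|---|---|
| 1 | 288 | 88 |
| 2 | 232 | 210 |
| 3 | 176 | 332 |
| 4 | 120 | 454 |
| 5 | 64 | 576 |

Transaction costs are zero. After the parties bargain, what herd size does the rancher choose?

2

Bargaining reaches the level where marginal profit last exceeds marginal crop damage.
That holds through level 2 (232 ≥ 210) but not at 3 (176 < 332).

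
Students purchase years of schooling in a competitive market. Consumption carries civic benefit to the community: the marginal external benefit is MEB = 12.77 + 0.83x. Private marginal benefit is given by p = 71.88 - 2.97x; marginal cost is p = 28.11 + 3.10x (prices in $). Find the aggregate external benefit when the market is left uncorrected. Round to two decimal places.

$113.66

Market equilibrium (private): 28.11 + 3.10x = 71.88 - 2.97x → x_m = 7.2109.
Total external benefit = ∫₀^{x_m} (12.77 + 0.83x) dx = 12.77×7.2109 + ½×0.83×7.2109² = 113.6620.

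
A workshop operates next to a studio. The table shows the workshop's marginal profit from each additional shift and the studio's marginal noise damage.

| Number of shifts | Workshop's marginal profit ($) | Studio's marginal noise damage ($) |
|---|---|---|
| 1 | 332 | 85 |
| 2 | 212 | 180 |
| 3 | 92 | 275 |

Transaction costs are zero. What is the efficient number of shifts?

Bargaining reaches the level where marginal profit last exceeds marginal noise damage.
That holds through level 2 (212 ≥ 180) but not at 3 (92 < 275).

2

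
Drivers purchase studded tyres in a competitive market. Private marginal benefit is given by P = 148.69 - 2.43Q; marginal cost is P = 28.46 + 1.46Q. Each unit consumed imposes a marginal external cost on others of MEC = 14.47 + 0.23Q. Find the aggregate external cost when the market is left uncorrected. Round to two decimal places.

557.09

Market equilibrium (private): 28.46 + 1.46Q = 148.69 - 2.43Q → Q_m = 30.9075.
Total external cost = ∫₀^{Q_m} (14.47 + 0.23Q) dQ = 14.47×30.9075 + ½×0.23×30.9075² = 557.0880.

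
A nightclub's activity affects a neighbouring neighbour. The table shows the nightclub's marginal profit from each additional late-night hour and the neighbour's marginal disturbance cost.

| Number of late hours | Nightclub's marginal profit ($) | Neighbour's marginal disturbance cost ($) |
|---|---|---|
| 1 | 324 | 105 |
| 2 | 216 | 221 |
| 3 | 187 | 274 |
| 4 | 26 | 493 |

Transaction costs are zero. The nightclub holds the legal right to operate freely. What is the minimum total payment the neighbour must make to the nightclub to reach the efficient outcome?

$429

Left alone the nightclub would choose level 4 (marginal profit stays positive).
Efficient level: k* = 1 (marginal profit ≥ marginal disturbance cost through 1).
The neighbour must at least cover the nightclub's forgone profit from cutting 4→1: 216 + 187 + 26 = 429.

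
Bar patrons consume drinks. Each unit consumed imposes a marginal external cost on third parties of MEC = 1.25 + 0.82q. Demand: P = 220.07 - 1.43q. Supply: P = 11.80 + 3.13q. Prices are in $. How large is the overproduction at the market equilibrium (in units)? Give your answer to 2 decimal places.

7.19 units

Market equilibrium (private): 11.80 + 3.13q = 220.07 - 1.43q → q_m = 45.6732.
Social marginal benefit = demand − MEC = 218.82 - 2.25q.
Set SMB = MC: 218.82 - 2.25q = 11.80 + 3.13q → q* = 38.4796.
Gap = |45.6732 − 38.4796| = 7.1936.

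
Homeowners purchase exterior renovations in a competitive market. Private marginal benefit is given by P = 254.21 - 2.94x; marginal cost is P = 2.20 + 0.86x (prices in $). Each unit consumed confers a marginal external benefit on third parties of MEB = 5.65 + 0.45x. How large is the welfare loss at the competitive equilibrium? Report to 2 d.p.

DWL = $188.03

Market equilibrium (private): 2.20 + 0.86x = 254.21 - 2.94x → x_m = 66.3184.
Social marginal benefit = demand + MEB = 259.86 - 2.49x.
Set SMB = MC: 259.86 - 2.49x = 2.20 + 0.86x → x* = 76.9134.
Between x* and x_m the wedge SMB − MC runs linearly from 0 to MEB(x_m), so the loss is a triangle.
DWL = ½ × 10.5950 × 35.4933 = 188.0258.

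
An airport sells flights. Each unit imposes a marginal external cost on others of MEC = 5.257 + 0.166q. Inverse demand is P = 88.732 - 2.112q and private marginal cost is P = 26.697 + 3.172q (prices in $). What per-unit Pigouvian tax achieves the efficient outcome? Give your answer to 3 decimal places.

tax = $6.986 per unit

Social marginal cost = private MC + MEC = 31.954 + 3.338q.
Set SMC = demand: 31.954 + 3.338q = 88.732 - 2.112q → q* = 10.4180.
The Pigouvian tax equals MEC at q*: 5.257 + 0.166×10.4180 = 6.9864.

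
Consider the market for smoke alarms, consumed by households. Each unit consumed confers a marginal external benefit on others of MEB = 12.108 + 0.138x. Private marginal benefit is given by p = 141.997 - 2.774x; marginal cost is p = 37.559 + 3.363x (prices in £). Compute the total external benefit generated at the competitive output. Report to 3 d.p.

Market equilibrium (private): 37.559 + 3.363x = 141.997 - 2.774x → x_m = 17.0178.
Total external benefit = ∫₀^{x_m} (12.108 + 0.138x) dx = 12.108×17.0178 + ½×0.138×17.0178² = 226.0343.

£226.034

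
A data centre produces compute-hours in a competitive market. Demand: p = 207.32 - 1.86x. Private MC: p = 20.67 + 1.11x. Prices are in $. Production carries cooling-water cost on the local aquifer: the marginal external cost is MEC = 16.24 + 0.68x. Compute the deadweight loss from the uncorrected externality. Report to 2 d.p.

Market equilibrium (private): 20.67 + 1.11x = 207.32 - 1.86x → x_m = 62.8451.
Social marginal cost = private MC + MEC = 36.91 + 1.79x.
Set SMC = demand: 36.91 + 1.79x = 207.32 - 1.86x → x* = 46.6877.
The loss is the area between SMC and demand from x* to x_m; with linear curves that's a triangle of height MEC(x_m).
DWL = ½ × 16.1574 × 58.9747 = 476.4389.

DWL = $476.44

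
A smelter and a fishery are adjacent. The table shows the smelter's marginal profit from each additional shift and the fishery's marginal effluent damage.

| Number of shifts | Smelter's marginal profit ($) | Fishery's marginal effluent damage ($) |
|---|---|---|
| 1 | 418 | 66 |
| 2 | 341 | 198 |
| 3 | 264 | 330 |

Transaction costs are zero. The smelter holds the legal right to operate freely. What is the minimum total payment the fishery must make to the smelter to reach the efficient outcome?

$264

Left alone the smelter would choose level 3 (marginal profit stays positive).
Efficient level: k* = 2 (marginal profit ≥ marginal effluent damage through 2).
The fishery must at least cover the smelter's forgone profit from cutting 3→2: 264 = 264.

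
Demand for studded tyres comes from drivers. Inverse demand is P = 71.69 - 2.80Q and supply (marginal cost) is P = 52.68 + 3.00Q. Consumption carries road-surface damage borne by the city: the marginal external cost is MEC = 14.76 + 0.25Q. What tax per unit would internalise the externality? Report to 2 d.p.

Social marginal benefit = demand − MEC = 56.93 - 3.05Q.
Set SMB = MC: 56.93 - 3.05Q = 52.68 + 3.00Q → Q* = 0.7025.
The Pigouvian tax equals MEC at Q*: 14.76 + 0.25×0.7025 = 14.9356.

tax = 14.94 per unit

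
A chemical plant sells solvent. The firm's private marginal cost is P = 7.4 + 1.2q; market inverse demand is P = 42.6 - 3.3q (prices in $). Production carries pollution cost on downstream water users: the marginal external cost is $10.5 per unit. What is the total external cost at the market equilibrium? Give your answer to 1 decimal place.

$82.1

Market equilibrium (private): 7.4 + 1.2q = 42.6 - 3.3q → q_m = 7.8222.
Total external cost = MEC × q_m = 10.5 × 7.8222 = 82.1331.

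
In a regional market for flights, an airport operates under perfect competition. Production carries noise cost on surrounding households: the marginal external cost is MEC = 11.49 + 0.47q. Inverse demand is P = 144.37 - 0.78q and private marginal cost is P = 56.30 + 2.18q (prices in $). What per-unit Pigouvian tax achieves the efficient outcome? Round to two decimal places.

tax = $21.98 per unit

Social marginal cost = private MC + MEC = 67.79 + 2.65q.
Set SMC = demand: 67.79 + 2.65q = 144.37 - 0.78q → q* = 22.3265.
The Pigouvian tax equals MEC at q*: 11.49 + 0.47×22.3265 = 21.9835.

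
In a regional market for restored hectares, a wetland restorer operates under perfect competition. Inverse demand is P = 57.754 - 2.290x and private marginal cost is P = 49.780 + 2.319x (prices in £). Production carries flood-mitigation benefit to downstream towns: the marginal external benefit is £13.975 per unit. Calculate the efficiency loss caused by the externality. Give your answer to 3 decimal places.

DWL = £21.187

Market equilibrium (private): 49.780 + 2.319x = 57.754 - 2.290x → x_m = 1.7301.
Social marginal cost = private MC − MEB = 35.805 + 2.319x.
Set SMC = demand: 35.805 + 2.319x = 57.754 - 2.290x → x* = 4.7622.
The welfare-loss triangle has base |x_m − x*| and height MEB(x_m) (the vertical gap between SMC and demand is zero at x* and MEB at x_m).
DWL = ½ × 3.0321 × 13.9750 = 21.1868.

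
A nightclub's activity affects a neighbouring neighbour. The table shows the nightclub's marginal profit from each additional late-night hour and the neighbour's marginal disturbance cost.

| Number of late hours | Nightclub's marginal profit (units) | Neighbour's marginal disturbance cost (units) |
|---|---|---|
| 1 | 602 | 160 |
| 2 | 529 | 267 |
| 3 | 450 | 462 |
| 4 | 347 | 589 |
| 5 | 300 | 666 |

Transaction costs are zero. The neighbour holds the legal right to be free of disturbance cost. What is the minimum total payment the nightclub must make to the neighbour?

Efficient level: marginal profit ≥ marginal disturbance cost through level 2, so k* = 2.
With the neighbour holding the right, the nightclub must at least compensate total damage at k*: 160 + 267 = 427.

427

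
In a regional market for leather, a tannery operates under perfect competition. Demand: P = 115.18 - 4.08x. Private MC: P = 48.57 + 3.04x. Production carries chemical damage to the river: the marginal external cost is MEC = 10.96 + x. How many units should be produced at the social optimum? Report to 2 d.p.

x* = 6.85

Social marginal cost = private MC + MEC = 59.53 + 4.04x.
Set SMC = demand: 59.53 + 4.04x = 115.18 - 4.08x → x* = 6.8534.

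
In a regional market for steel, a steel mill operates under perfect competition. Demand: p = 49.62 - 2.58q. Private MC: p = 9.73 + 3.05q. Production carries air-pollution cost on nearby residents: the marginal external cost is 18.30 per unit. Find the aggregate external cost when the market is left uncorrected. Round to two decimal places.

Market equilibrium (private): 9.73 + 3.05q = 49.62 - 2.58q → q_m = 7.0853.
Total external cost = MEC × q_m = 18.30 × 7.0853 = 129.6610.

129.66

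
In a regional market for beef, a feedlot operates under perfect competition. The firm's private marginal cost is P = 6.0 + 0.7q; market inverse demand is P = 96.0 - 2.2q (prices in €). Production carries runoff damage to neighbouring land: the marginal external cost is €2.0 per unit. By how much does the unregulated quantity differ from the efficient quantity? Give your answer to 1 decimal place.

Market equilibrium (private): 6.0 + 0.7q = 96.0 - 2.2q → q_m = 31.0345.
Social marginal cost = private MC + MEC = 8.0 + 0.7q.
Set SMC = demand: 8.0 + 0.7q = 96.0 - 2.2q → q* = 30.3448.
Gap = |31.0345 − 30.3448| = 0.6897.

0.7 units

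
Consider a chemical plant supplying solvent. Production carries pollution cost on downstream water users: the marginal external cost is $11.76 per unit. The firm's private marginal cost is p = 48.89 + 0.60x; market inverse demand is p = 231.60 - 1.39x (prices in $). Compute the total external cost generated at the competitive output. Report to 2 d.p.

Market equilibrium (private): 48.89 + 0.60x = 231.60 - 1.39x → x_m = 91.8141.
Total external cost = MEC × x_m = 11.76 × 91.8141 = 1079.7338.

$1079.73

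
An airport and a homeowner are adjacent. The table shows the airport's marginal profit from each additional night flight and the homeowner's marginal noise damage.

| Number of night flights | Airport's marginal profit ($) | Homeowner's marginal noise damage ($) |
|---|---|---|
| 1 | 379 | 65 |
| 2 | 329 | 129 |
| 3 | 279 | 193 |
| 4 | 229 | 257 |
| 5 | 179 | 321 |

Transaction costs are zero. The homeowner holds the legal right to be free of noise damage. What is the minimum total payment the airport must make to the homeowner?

Efficient level: marginal profit ≥ marginal noise damage through level 3, so k* = 3.
With the homeowner holding the right, the airport must at least compensate total damage at k*: 65 + 129 + 193 = 387.

$387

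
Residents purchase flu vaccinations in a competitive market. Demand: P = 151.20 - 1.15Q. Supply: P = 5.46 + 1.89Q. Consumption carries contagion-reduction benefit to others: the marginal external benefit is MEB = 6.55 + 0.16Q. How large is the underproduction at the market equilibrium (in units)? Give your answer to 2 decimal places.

4.94 units

Market equilibrium (private): 5.46 + 1.89Q = 151.20 - 1.15Q → Q_m = 47.9408.
Social marginal benefit = demand + MEB = 157.75 - 0.99Q.
Set SMB = MC: 157.75 - 0.99Q = 5.46 + 1.89Q → Q* = 52.8785.
Gap = |47.9408 − 52.8785| = 4.9377.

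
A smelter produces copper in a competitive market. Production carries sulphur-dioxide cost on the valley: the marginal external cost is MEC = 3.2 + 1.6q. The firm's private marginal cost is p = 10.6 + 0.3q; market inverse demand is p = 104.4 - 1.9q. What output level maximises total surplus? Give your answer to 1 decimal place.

q* = 23.8

Social marginal cost = private MC + MEC = 13.8 + 1.9q.
Set SMC = demand: 13.8 + 1.9q = 104.4 - 1.9q → q* = 23.8421.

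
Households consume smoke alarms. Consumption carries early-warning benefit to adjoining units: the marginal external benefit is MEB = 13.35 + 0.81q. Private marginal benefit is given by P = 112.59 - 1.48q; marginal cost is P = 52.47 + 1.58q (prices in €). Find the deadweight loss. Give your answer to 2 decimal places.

Market equilibrium (private): 52.47 + 1.58q = 112.59 - 1.48q → q_m = 19.6471.
Social marginal benefit = demand + MEB = 125.94 - 0.67q.
Set SMB = MC: 125.94 - 0.67q = 52.47 + 1.58q → q* = 32.6533.
The loss is the area between SMB and MC from q* to q_m; with linear curves that's a triangle of height MEB(q_m).
DWL = ½ × 13.0062 × 29.2641 = 190.3074.

DWL = €190.31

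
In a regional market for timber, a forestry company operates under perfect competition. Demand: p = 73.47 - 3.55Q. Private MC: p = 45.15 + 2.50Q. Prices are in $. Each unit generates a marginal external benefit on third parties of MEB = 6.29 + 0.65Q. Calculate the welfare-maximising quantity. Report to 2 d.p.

Q* = 6.41

Social marginal cost = private MC − MEB = 38.86 + 1.85Q.
Set SMC = demand: 38.86 + 1.85Q = 73.47 - 3.55Q → Q* = 6.4093.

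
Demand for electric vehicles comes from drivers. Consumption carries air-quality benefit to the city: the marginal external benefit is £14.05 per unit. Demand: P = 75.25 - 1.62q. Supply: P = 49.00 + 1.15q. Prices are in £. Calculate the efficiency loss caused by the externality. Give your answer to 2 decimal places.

Market equilibrium (private): 49.00 + 1.15q = 75.25 - 1.62q → q_m = 9.4765.
Social marginal benefit = demand + MEB = 89.30 - 1.62q.
Set SMB = MC: 89.30 - 1.62q = 49.00 + 1.15q → q* = 14.5487.
The welfare-loss triangle has base |q_m − q*| and height MEB(q_m) (the vertical gap between SMB and MC is zero at q* and MEB at q_m).
DWL = ½ × 5.0722 × 14.0500 = 35.6322.

DWL = £35.63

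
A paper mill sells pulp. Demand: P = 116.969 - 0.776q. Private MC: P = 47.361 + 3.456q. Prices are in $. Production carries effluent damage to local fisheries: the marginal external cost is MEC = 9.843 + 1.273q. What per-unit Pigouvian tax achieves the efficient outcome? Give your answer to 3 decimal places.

tax = $23.663 per unit

Social marginal cost = private MC + MEC = 57.204 + 4.729q.
Set SMC = demand: 57.204 + 4.729q = 116.969 - 0.776q → q* = 10.8565.
The Pigouvian tax equals MEC at q*: 9.843 + 1.273×10.8565 = 23.6633.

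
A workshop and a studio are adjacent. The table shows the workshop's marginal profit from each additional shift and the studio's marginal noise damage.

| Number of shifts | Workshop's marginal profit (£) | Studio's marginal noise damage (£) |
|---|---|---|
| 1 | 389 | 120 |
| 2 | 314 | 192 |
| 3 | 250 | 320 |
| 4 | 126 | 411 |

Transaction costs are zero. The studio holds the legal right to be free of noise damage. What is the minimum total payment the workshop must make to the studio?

Efficient level: marginal profit ≥ marginal noise damage through level 2, so k* = 2.
With the studio holding the right, the workshop must at least compensate total damage at k*: 120 + 192 = 312.

£312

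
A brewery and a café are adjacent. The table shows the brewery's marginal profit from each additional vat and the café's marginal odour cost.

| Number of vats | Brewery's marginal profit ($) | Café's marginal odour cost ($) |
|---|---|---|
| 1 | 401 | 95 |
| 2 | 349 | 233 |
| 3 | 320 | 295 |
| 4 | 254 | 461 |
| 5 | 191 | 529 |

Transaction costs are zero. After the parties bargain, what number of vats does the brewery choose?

3

Bargaining reaches the level where marginal profit last exceeds marginal odour cost.
That holds through level 3 (320 ≥ 295) but not at 4 (254 < 461).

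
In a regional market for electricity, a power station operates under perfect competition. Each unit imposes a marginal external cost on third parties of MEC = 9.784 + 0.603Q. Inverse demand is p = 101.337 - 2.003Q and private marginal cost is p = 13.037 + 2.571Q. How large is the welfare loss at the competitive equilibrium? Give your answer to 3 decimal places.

DWL = 44.333

Market equilibrium (private): 13.037 + 2.571Q = 101.337 - 2.003Q → Q_m = 19.3048.
Social marginal cost = private MC + MEC = 22.821 + 3.174Q.
Set SMC = demand: 22.821 + 3.174Q = 101.337 - 2.003Q → Q* = 15.1663.
Between Q* and Q_m the wedge SMC − demand runs linearly from 0 to MEC(Q_m), so the loss is a triangle.
DWL = ½ × 4.1385 × 21.4248 = 44.3333.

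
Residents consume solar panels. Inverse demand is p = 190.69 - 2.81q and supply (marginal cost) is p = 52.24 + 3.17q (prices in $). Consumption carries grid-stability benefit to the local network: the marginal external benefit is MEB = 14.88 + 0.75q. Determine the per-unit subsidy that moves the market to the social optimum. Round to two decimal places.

subsidy = $36.87 per unit

Social marginal benefit = demand + MEB = 205.57 - 2.06q.
Set SMB = MC: 205.57 - 2.06q = 52.24 + 3.17q → q* = 29.3174.
The Pigouvian subsidy equals MEB at q*: 14.88 + 0.75×29.3174 = 36.8681.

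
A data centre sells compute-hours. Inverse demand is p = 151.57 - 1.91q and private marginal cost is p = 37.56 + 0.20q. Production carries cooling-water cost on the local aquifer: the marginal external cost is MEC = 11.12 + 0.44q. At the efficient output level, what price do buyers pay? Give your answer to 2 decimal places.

P = 74.50

Social marginal cost = private MC + MEC = 48.68 + 0.64q.
Set SMC = demand: 48.68 + 0.64q = 151.57 - 1.91q → q* = 40.3490.
Consumer price on the demand curve at q*: 151.57 − 1.91×40.3490 = 74.5034.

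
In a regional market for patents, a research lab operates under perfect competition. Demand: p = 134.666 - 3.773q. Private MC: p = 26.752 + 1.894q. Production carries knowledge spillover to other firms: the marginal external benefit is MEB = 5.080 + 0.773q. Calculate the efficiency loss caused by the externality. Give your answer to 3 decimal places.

Market equilibrium (private): 26.752 + 1.894q = 134.666 - 3.773q → q_m = 19.0425.
Social marginal cost = private MC − MEB = 21.672 + 1.121q.
Set SMC = demand: 21.672 + 1.121q = 134.666 - 3.773q → q* = 23.0883.
The loss is the area between SMC and demand from q* to q_m; with linear curves that's a triangle of height MEB(q_m).
DWL = ½ × 4.0458 × 19.7999 = 40.0532.

DWL = 40.053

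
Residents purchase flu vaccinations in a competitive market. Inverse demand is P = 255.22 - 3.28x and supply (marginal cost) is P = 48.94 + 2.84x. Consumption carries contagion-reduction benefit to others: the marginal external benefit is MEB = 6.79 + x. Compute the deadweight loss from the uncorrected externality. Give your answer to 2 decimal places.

Market equilibrium (private): 48.94 + 2.84x = 255.22 - 3.28x → x_m = 33.7059.
Social marginal benefit = demand + MEB = 262.01 - 2.28x.
Set SMB = MC: 262.01 - 2.28x = 48.94 + 2.84x → x* = 41.6152.
The welfare-loss triangle has base |x_m − x*| and height MEB(x_m) (the vertical gap between SMB and MC is zero at x* and MEB at x_m).
DWL = ½ × 7.9093 × 40.4959 = 160.1471.

DWL = 160.15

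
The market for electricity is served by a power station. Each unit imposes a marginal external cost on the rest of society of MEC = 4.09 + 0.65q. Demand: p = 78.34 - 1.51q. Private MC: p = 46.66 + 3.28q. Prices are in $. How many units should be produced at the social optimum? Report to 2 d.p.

Social marginal cost = private MC + MEC = 50.75 + 3.93q.
Set SMC = demand: 50.75 + 3.93q = 78.34 - 1.51q → q* = 5.0717.

q* = 5.07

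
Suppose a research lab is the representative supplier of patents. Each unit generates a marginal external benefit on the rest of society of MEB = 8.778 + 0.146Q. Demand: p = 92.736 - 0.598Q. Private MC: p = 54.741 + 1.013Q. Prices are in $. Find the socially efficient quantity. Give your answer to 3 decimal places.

Social marginal cost = private MC − MEB = 45.963 + 0.867Q.
Set SMC = demand: 45.963 + 0.867Q = 92.736 - 0.598Q → Q* = 31.9270.

Q* = 31.927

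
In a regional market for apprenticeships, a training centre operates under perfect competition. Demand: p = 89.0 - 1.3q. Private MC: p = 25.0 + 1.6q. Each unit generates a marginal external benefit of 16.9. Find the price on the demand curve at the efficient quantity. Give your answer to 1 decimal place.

P = 52.7

Social marginal cost = private MC − MEB = 8.1 + 1.6q.
Set SMC = demand: 8.1 + 1.6q = 89.0 - 1.3q → q* = 27.8966.
Consumer price on the demand curve at q*: 89.0 − 1.3×27.8966 = 52.7344.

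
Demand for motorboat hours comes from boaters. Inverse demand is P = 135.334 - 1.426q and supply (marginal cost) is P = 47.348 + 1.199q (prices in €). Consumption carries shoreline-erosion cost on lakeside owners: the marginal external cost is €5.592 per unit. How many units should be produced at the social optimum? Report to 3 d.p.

Social marginal benefit = demand − MEC = 129.742 - 1.426q.
Set SMB = MC: 129.742 - 1.426q = 47.348 + 1.199q → q* = 31.3882.

q* = 31.388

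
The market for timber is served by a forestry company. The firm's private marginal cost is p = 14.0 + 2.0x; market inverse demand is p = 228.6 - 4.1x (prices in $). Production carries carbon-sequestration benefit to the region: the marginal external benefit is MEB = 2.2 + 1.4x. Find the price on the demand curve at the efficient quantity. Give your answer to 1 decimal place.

Social marginal cost = private MC − MEB = 11.8 + 0.6x.
Set SMC = demand: 11.8 + 0.6x = 228.6 - 4.1x → x* = 46.1277.
Consumer price on the demand curve at x*: 228.6 − 4.1×46.1277 = 39.4764.

P = $39.5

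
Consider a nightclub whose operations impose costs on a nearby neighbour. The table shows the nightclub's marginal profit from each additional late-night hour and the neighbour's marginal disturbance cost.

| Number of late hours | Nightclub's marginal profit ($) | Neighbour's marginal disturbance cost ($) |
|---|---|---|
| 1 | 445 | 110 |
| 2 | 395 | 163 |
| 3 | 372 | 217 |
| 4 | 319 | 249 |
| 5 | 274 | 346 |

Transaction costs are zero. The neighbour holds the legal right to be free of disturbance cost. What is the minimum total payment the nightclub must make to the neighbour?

$739

Efficient level: marginal profit ≥ marginal disturbance cost through level 4, so k* = 4.
With the neighbour holding the right, the nightclub must at least compensate total damage at k*: 110 + 163 + 217 + 249 = 739.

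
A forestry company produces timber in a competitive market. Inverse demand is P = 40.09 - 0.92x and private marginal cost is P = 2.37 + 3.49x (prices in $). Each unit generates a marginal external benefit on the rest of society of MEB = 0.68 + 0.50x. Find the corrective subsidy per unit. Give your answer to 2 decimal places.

subsidy = $5.59 per unit

Social marginal cost = private MC − MEB = 1.69 + 2.99x.
Set SMC = demand: 1.69 + 2.99x = 40.09 - 0.92x → x* = 9.8210.
The Pigouvian subsidy equals MEB at x*: 0.68 + 0.50×9.8210 = 5.5905.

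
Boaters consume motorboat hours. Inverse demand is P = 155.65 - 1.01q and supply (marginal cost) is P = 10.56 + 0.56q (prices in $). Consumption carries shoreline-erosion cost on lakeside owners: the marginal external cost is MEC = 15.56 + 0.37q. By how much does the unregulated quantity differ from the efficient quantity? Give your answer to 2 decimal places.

25.65 units

Market equilibrium (private): 10.56 + 0.56q = 155.65 - 1.01q → q_m = 92.4140.
Social marginal benefit = demand − MEC = 140.09 - 1.38q.
Set SMB = MC: 140.09 - 1.38q = 10.56 + 0.56q → q* = 66.7680.
Gap = |92.4140 − 66.7680| = 25.6460.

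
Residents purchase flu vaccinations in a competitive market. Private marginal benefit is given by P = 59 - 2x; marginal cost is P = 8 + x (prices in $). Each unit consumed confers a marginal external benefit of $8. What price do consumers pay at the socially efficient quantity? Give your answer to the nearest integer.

Social marginal benefit = demand + MEB = 67 - 2x.
Set SMB = MC: 67 - 2x = 8 + x → x* = 19.6667.
Consumer price on the demand curve at x*: 59 − 2×19.6667 = 19.6666.

P = $20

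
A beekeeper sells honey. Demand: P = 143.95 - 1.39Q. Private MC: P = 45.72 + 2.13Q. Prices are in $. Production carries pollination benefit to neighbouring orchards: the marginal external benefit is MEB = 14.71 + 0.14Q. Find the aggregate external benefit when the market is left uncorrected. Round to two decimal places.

$465.01

Market equilibrium (private): 45.72 + 2.13Q = 143.95 - 1.39Q → Q_m = 27.9063.
Total external benefit = ∫₀^{Q_m} (14.71 + 0.14Q) dQ = 14.71×27.9063 + ½×0.14×27.9063² = 465.0150.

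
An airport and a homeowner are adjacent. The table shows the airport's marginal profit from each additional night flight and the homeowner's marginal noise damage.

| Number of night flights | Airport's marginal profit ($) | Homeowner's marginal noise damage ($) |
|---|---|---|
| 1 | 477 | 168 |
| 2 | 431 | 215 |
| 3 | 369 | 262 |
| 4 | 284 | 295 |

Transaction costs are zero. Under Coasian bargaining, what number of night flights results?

Bargaining reaches the level where marginal profit last exceeds marginal noise damage.
That holds through level 3 (369 ≥ 262) but not at 4 (284 < 295).

3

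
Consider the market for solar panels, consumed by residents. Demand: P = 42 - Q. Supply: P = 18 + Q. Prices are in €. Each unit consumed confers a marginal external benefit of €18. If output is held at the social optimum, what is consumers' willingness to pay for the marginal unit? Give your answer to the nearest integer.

P = €21

Social marginal benefit = demand + MEB = 60 - Q.
Set SMB = MC: 60 - Q = 18 + Q → Q* = 21.0000.
Consumer price on the demand curve at Q*: 42 − 1×21.0000 = 21.0000.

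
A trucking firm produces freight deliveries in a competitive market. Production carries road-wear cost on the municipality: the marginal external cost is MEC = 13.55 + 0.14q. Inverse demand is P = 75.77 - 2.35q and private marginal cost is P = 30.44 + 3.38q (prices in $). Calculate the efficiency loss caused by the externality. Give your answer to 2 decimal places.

Market equilibrium (private): 30.44 + 3.38q = 75.77 - 2.35q → q_m = 7.9110.
Social marginal cost = private MC + MEC = 43.99 + 3.52q.
Set SMC = demand: 43.99 + 3.52q = 75.77 - 2.35q → q* = 5.4140.
Between q* and q_m the wedge SMC − demand runs linearly from 0 to MEC(q_m), so the loss is a triangle.
DWL = ½ × 2.4970 × 14.6575 = 18.2999.

DWL = $18.30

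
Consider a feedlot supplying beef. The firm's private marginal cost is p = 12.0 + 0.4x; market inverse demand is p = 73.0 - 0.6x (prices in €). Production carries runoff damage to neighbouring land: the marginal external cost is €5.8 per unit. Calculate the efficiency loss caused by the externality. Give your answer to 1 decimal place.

DWL = €16.8

Market equilibrium (private): 12.0 + 0.4x = 73.0 - 0.6x → x_m = 61.0000.
Social marginal cost = private MC + MEC = 17.8 + 0.4x.
Set SMC = demand: 17.8 + 0.4x = 73.0 - 0.6x → x* = 55.2000.
Between x* and x_m the wedge SMC − demand runs linearly from 0 to MEC(x_m), so the loss is a triangle.
DWL = ½ × 5.8000 × 5.8000 = 16.8200.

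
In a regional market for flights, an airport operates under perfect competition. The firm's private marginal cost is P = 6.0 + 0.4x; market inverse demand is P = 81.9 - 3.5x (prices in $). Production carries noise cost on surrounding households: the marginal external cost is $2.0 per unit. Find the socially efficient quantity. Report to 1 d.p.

x* = 18.9

Social marginal cost = private MC + MEC = 8.0 + 0.4x.
Set SMC = demand: 8.0 + 0.4x = 81.9 - 3.5x → x* = 18.9487.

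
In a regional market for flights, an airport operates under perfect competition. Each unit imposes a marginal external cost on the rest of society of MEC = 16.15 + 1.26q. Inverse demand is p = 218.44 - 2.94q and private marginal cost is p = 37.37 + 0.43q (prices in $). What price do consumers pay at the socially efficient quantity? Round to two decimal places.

P = $113.72

Social marginal cost = private MC + MEC = 53.52 + 1.69q.
Set SMC = demand: 53.52 + 1.69q = 218.44 - 2.94q → q* = 35.6199.
Consumer price on the demand curve at q*: 218.44 − 2.94×35.6199 = 113.7175.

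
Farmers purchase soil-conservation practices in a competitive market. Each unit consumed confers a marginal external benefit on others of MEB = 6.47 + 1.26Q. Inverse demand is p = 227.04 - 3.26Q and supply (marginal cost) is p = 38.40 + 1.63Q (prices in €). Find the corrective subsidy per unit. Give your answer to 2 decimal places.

subsidy = €74.19 per unit

Social marginal benefit = demand + MEB = 233.51 - 2.00Q.
Set SMB = MC: 233.51 - 2.00Q = 38.40 + 1.63Q → Q* = 53.7493.
The Pigouvian subsidy equals MEB at Q*: 6.47 + 1.26×53.7493 = 74.1941.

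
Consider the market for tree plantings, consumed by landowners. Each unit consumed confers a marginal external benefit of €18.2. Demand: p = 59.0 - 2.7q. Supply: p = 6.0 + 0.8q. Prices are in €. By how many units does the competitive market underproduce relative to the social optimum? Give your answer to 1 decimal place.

5.2 units

Market equilibrium (private): 6.0 + 0.8q = 59.0 - 2.7q → q_m = 15.1429.
Social marginal benefit = demand + MEB = 77.2 - 2.7q.
Set SMB = MC: 77.2 - 2.7q = 6.0 + 0.8q → q* = 20.3429.
Gap = |15.1429 − 20.3429| = 5.2000.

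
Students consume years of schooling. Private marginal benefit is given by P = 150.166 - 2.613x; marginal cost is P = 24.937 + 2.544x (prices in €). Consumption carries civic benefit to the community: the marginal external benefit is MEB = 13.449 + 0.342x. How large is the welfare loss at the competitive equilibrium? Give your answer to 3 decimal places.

DWL = €49.141

Market equilibrium (private): 24.937 + 2.544x = 150.166 - 2.613x → x_m = 24.2833.
Social marginal benefit = demand + MEB = 163.615 - 2.271x.
Set SMB = MC: 163.615 - 2.271x = 24.937 + 2.544x → x* = 28.8012.
Height of the DWL triangle at x_m is SMB(x_m) − MC(x_m) = MEB(x_m) = 21.7539.
DWL = ½ × 4.5179 × 21.7539 = 49.1410.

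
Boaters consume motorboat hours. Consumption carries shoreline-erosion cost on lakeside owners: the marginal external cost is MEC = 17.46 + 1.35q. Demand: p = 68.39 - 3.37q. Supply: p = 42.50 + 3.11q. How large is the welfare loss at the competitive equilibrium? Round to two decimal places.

DWL = 33.35

Market equilibrium (private): 42.50 + 3.11q = 68.39 - 3.37q → q_m = 3.9954.
Social marginal benefit = demand − MEC = 50.93 - 4.72q.
Set SMB = MC: 50.93 - 4.72q = 42.50 + 3.11q → q* = 1.0766.
Height of the DWL triangle at q_m is MC(q_m) − SMB(q_m) = MEC(q_m) = 22.8538.
DWL = ½ × 2.9188 × 22.8538 = 33.3528.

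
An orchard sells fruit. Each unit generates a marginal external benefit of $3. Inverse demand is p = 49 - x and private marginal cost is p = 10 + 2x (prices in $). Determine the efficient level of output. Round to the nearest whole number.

Social marginal cost = private MC − MEB = 7 + 2x.
Set SMC = demand: 7 + 2x = 49 - x → x* = 14.0000.

x* = 14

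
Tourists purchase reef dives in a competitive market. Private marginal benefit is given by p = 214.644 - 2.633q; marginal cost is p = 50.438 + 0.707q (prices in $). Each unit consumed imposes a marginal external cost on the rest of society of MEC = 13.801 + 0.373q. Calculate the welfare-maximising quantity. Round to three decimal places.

q* = 40.508

Social marginal benefit = demand − MEC = 200.843 - 3.006q.
Set SMB = MC: 200.843 - 3.006q = 50.438 + 0.707q → q* = 40.5077.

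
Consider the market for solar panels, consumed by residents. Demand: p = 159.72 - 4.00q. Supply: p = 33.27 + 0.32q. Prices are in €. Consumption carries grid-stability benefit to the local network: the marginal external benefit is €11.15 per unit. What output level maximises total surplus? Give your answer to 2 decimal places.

Social marginal benefit = demand + MEB = 170.87 - 4.00q.
Set SMB = MC: 170.87 - 4.00q = 33.27 + 0.32q → q* = 31.8519.

q* = 31.85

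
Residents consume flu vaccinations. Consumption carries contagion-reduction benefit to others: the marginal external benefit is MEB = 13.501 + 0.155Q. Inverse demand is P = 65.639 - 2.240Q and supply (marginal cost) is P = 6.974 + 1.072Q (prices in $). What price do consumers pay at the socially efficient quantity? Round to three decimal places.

Social marginal benefit = demand + MEB = 79.140 - 2.085Q.
Set SMB = MC: 79.140 - 2.085Q = 6.974 + 1.072Q → Q* = 22.8590.
Consumer price on the demand curve at Q*: 65.639 − 2.240×22.8590 = 14.4348.

P = $14.435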